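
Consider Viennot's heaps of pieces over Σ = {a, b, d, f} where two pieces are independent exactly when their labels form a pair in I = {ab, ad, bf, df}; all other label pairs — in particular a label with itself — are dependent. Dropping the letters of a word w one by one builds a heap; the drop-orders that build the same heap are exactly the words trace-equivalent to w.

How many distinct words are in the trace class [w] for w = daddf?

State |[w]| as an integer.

0(d) covers ∅
1(a) covers ∅
2(d) covers 0:d
3(d) covers 2:d
4(f) covers 1:a
floor of heap: 0:d, 1:a
completions by unplaced set U, small U first (add the entries for U minus each lowest piece of U):
  |U|=1: {3}:1  {4}:1
  |U|=2: {1,4}:1  {2,3}:1  {3,4}:2
  |U|=3: {0,2,3}:1  {1,3,4}:3  {2,3,4}:3
  start at 0(d): 6
  start at 1(a): 4
sum over floor = 10

10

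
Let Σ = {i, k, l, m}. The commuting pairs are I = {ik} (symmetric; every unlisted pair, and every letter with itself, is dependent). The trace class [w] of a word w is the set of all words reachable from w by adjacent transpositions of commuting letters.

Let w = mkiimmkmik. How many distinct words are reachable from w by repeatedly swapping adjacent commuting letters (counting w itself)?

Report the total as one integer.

drop 0:m onto floor
drop 1:k onto {0:m}
drop 2:i onto {0:m}
drop 3:i onto {2:i}
drop 4:m onto {1:k, 3:i}
drop 5:m onto {4:m}
drop 6:k onto {5:m}
drop 7:m onto {6:k}
drop 8:i onto {7:m}
drop 9:k onto {7:m}
ground layer = {0:m}
drop-orders for the pieces not yet dropped (sum over which currently-grounded one goes next):
  1 to go: {8} 1  {9} 1
  2 to go: {8,9} 2
  3 to go: {7,8,9} 2
  4 to go: {6,7,8,9} 2
  5 to go: {5,6,7,8,9} 2
  6 to go: {4,5,6,7,8,9} 2
  7 to go: {1,4,5,6,7,8,9} 2  {3,4,5,6,7,8,9} 2
  8 to go: {1,3,4,5,6,7,8,9} 4  {2,3,4,5,6,7,8,9} 2
  if 0:m drops first: 6 orders

6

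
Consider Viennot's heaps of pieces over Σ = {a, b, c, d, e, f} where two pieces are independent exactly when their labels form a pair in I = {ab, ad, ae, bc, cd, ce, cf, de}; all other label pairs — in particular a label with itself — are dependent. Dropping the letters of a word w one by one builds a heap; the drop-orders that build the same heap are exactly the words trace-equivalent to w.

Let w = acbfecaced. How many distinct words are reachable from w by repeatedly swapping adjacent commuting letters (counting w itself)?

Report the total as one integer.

510

0(a) covers ∅
1(c) covers 0:a
2(b) covers ∅
3(f) covers 0:a, 2:b
4(e) covers 3:f
5(c) covers 1:c
6(a) covers 3:f, 5:c
7(c) covers 6:a
8(e) covers 4:e
9(d) covers 3:f
floor of heap: 0:a, 2:b
completions by unplaced set U, small U first (add the entries for U minus each lowest piece of U):
  |U|=1: {7}:1  {8}:1  {9}:1
  |U|=2: {4,8}:1  {6,7}:1  {7,8}:2  {7,9}:2  {8,9}:2
  |U|=3: {4,7,8}:3  {4,8,9}:3  {5,6,7}:1  {6,7,8}:3  {6,7,9}:3  {7,8,9}:6
  |U|=4: {1,5,6,7}:1  {4,6,7,8}:6  {4,7,8,9}:12  {5,6,7,8}:4  {5,6,7,9}:4  {6,7,8,9}:12
  |U|=5: {1,5,6,7,8}:5  {1,5,6,7,9}:5  {4,5,6,7,8}:10  {4,6,7,8,9}:30  {5,6,7,8,9}:20
  |U|=6: {1,4,5,6,7,8}:15  {1,5,6,7,8,9}:30  {3,4,6,7,8,9}:30  {4,5,6,7,8,9}:60
  |U|=7: {1,4,5,6,7,8,9}:105  {2,3,4,6,7,8,9}:30  {3,4,5,6,7,8,9}:90
  |U|=8: {1,3,4,5,6,7,8,9}:195  {2,3,4,5,6,7,8,9}:120
  start at 0(a): 315
  start at 2(b): 195
sum over floor = 510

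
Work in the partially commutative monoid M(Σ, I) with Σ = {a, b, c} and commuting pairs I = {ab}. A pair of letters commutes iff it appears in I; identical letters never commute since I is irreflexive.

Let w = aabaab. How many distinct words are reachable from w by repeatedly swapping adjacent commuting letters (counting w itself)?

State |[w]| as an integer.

drop 0:a onto floor
drop 1:a onto {0:a}
drop 2:b onto floor
drop 3:a onto {1:a}
drop 4:a onto {3:a}
drop 5:b onto {2:b}
ground layer = {0:a, 2:b}
drop-orders for the pieces not yet dropped (sum over which currently-grounded one goes next):
  1 to go: {4} 1  {5} 1
  2 to go: {2,5} 1  {3,4} 1  {4,5} 2
  3 to go: {1,3,4} 1  {2,4,5} 3  {3,4,5} 3
  4 to go: {0,1,3,4} 1  {1,3,4,5} 4  {2,3,4,5} 6
  if 0:a drops first: 10 orders
  if 2:b drops first: 5 orders
heap linearizations: 15

15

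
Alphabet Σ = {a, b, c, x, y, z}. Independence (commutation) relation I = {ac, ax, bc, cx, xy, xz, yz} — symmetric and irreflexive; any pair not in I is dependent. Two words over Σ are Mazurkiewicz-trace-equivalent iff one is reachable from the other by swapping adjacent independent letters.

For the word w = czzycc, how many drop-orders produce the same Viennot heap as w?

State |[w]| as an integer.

drop 0:c onto floor
drop 1:z onto {0:c}
drop 2:z onto {1:z}
drop 3:y onto {0:c}
drop 4:c onto {2:z, 3:y}
drop 5:c onto {4:c}
ground layer = {0:c}
drop-orders for the pieces not yet dropped (sum over which currently-grounded one goes next):
  1 to go: {5} 1
  2 to go: {4,5} 1
  3 to go: {2,4,5} 1  {3,4,5} 1
  4 to go: {1,2,4,5} 1  {2,3,4,5} 2
  if 0:c drops first: 3 orders

3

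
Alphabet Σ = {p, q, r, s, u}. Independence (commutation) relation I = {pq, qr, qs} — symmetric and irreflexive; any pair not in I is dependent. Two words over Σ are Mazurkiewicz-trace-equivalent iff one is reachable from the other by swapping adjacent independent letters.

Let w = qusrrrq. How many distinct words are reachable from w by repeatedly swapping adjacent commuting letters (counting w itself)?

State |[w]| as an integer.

#0=q has no predecessor
#1=u depends on [0:q]
#2=s depends on [1:u]
#3=r depends on [2:s]
#4=r depends on [3:r]
#5=r depends on [4:r]
#6=q depends on [1:u]
sources: [0:q]
N(rest) = Σ N(rest − s) over sources s of rest; N(one piece) = 1:
  size 1 → [5]=1  [6]=1
  size 2 → [4,5]=1  [5,6]=2
  size 3 → [3,4,5]=1  [4,5,6]=3
  size 4 → [2,3,4,5]=1  [3,4,5,6]=4
  size 5 → [2,3,4,5,6]=5
  first=0(q) contributes 5

5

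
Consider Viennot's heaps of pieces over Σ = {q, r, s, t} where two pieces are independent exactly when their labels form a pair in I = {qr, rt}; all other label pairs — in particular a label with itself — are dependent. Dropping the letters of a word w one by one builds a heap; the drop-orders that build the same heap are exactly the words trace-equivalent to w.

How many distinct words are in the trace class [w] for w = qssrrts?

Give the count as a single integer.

#0=q has no predecessor
#1=s depends on [0:q]
#2=s depends on [1:s]
#3=r depends on [2:s]
#4=r depends on [3:r]
#5=t depends on [2:s]
#6=s depends on [4:r, 5:t]
sources: [0:q]
N(rest) = Σ N(rest − s) over sources s of rest; N(one piece) = 1:
  size 1 → [6]=1
  size 2 → [4,6]=1  [5,6]=1
  size 3 → [3,4,6]=1  [4,5,6]=2
  size 4 → [3,4,5,6]=3
  size 5 → [2,3,4,5,6]=3
  first=0(q) contributes 3

3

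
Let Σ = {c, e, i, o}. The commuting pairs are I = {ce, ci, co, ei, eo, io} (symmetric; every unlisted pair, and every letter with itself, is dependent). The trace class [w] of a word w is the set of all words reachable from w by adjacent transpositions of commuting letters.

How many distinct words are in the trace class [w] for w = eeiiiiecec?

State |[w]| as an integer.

3150

0(e) covers ∅
1(e) covers 0:e
2(i) covers ∅
3(i) covers 2:i
4(i) covers 3:i
5(i) covers 4:i
6(e) covers 1:e
7(c) covers ∅
8(e) covers 6:e
9(c) covers 7:c
floor of heap: 0:e, 2:i, 7:c
completions by unplaced set U, small U first (add the entries for U minus each lowest piece of U):
  |U|=1: {5}:1  {8}:1  {9}:1
  |U|=2: {4,5}:1  {5,8}:2  {5,9}:2  {6,8}:1  {7,9}:1  {8,9}:2
  |U|=3: {1,6,8}:1  {3,4,5}:1  {4,5,8}:3  {4,5,9}:3  {5,6,8}:3  {5,7,9}:3  {5,8,9}:6  {6,8,9}:3  {7,8,9}:3
  |U|=4: {0,1,6,8}:1  {1,5,6,8}:4  {1,6,8,9}:4  {2,3,4,5}:1  {3,4,5,8}:4  {3,4,5,9}:4  {4,5,6,8}:6  {4,5,7,9}:6  {4,5,8,9}:12  {5,6,8,9}:12  {5,7,8,9}:12  {6,7,8,9}:6
  |U|=5: {0,1,5,6,8}:5  {0,1,6,8,9}:5  {1,4,5,6,8}:10  {1,5,6,8,9}:20  {1,6,7,8,9}:10  {2,3,4,5,8}:5  {2,3,4,5,9}:5  {3,4,5,6,8}:10  {3,4,5,7,9}:10  {3,4,5,8,9}:20  {4,5,6,8,9}:30  {4,5,7,8,9}:30  {5,6,7,8,9}:30
  |U|=6: {0,1,4,5,6,8}:15  {0,1,5,6,8,9}:30  {0,1,6,7,8,9}:15  {1,3,4,5,6,8}:20  {1,4,5,6,8,9}:60  {1,5,6,7,8,9}:60  {2,3,4,5,6,8}:15  {2,3,4,5,7,9}:15  {2,3,4,5,8,9}:30  {3,4,5,6,8,9}:60  {3,4,5,7,8,9}:60  {4,5,6,7,8,9}:90
  |U|=7: {0,1,3,4,5,6,8}:35  {0,1,4,5,6,8,9}:105  {0,1,5,6,7,8,9}:105  {1,2,3,4,5,6,8}:35  {1,3,4,5,6,8,9}:140  {1,4,5,6,7,8,9}:210  {2,3,4,5,6,8,9}:105  {2,3,4,5,7,8,9}:105  {3,4,5,6,7,8,9}:210
  |U|=8: {0,1,2,3,4,5,6,8}:70  {0,1,3,4,5,6,8,9}:280  {0,1,4,5,6,7,8,9}:420  {1,2,3,4,5,6,8,9}:280  {1,3,4,5,6,7,8,9}:560  {2,3,4,5,6,7,8,9}:420
  start at 0(e): 1260
  start at 2(i): 1260
  start at 7(c): 630
sum over floor = 3150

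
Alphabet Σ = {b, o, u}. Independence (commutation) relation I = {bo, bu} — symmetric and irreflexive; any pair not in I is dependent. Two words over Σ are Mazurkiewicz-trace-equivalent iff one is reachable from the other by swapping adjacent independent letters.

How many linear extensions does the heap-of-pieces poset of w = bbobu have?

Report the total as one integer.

10

#0=b has no predecessor
#1=b depends on [0:b]
#2=o has no predecessor
#3=b depends on [1:b]
#4=u depends on [2:o]
sources: [0:b, 2:o]
N(rest) = Σ N(rest − s) over sources s of rest; N(one piece) = 1:
  size 1 → [3]=1  [4]=1
  size 2 → [1,3]=1  [2,4]=1  [3,4]=2
  size 3 → [0,1,3]=1  [1,3,4]=3  [2,3,4]=3
  first=0(b) contributes 6
  first=2(o) contributes 4
|[w]| = 10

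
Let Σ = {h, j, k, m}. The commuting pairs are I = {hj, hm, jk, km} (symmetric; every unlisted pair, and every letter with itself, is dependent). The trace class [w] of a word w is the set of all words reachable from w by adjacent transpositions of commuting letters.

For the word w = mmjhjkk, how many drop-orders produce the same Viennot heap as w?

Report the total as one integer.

piece 0:m — minimal
piece 1:m rests on {0:m}
piece 2:j rests on {1:m}
piece 3:h — minimal
piece 4:j rests on {2:j}
piece 5:k rests on {3:h}
piece 6:k rests on {5:k}
minimal pieces: {0:m, 3:h}
ways to finish when only these pieces remain (= sum over removing one remaining piece with nothing left below it):
  1 left: {4}→1  {6}→1
  2 left: {2,4}→1  {4,6}→2  {5,6}→1
  3 left: {1,2,4}→1  {2,4,6}→3  {3,5,6}→1  {4,5,6}→3
  4 left: {0,1,2,4}→1  {1,2,4,6}→4  {2,4,5,6}→6  {3,4,5,6}→4
  5 left: {0,1,2,4,6}→5  {1,2,4,5,6}→10  {2,3,4,5,6}→10
  placing 0:m first → 20 extensions
  placing 3:h first → 15 extensions
total linear extensions = 35

35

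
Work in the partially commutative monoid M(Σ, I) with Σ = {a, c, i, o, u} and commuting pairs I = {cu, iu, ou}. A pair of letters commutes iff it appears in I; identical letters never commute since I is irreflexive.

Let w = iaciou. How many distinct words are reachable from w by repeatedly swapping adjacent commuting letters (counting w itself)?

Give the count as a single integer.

drop 0:i onto floor
drop 1:a onto {0:i}
drop 2:c onto {1:a}
drop 3:i onto {2:c}
drop 4:o onto {3:i}
drop 5:u onto {1:a}
ground layer = {0:i}
drop-orders for the pieces not yet dropped (sum over which currently-grounded one goes next):
  1 to go: {4} 1  {5} 1
  2 to go: {3,4} 1  {4,5} 2
  3 to go: {2,3,4} 1  {3,4,5} 3
  4 to go: {2,3,4,5} 4
  if 0:i drops first: 4 orders

4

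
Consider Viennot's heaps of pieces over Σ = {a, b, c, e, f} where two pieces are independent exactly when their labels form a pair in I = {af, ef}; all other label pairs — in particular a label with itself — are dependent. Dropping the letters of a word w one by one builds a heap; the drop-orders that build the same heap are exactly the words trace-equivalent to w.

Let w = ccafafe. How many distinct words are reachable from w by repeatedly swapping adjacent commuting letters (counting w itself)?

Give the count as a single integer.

drop 0:c onto floor
drop 1:c onto {0:c}
drop 2:a onto {1:c}
drop 3:f onto {1:c}
drop 4:a onto {2:a}
drop 5:f onto {3:f}
drop 6:e onto {4:a}
ground layer = {0:c}
drop-orders for the pieces not yet dropped (sum over which currently-grounded one goes next):
  1 to go: {5} 1  {6} 1
  2 to go: {3,5} 1  {4,6} 1  {5,6} 2
  3 to go: {2,4,6} 1  {3,5,6} 3  {4,5,6} 3
  4 to go: {2,4,5,6} 4  {3,4,5,6} 6
  5 to go: {2,3,4,5,6} 10
  if 0:c drops first: 10 orders

10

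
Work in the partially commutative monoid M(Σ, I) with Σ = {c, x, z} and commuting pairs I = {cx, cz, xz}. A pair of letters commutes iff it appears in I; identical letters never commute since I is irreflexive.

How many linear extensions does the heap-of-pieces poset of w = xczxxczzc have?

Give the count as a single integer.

1680

#0=x has no predecessor
#1=c has no predecessor
#2=z has no predecessor
#3=x depends on [0:x]
#4=x depends on [3:x]
#5=c depends on [1:c]
#6=z depends on [2:z]
#7=z depends on [6:z]
#8=c depends on [5:c]
sources: [0:x, 1:c, 2:z]
N(rest) = Σ N(rest − s) over sources s of rest; N(one piece) = 1:
  size 1 → [4]=1  [7]=1  [8]=1
  size 2 → [3,4]=1  [4,7]=2  [4,8]=2  [5,8]=1  [6,7]=1  [7,8]=2
  size 3 → [0,3,4]=1  [1,5,8]=1  [2,6,7]=1  [3,4,7]=3  [3,4,8]=3  [4,5,8]=3  [4,6,7]=3  [4,7,8]=6  [5,7,8]=3  [6,7,8]=3
  size 4 → [0,3,4,7]=4  [0,3,4,8]=4  [1,4,5,8]=4  [1,5,7,8]=4  [2,4,6,7]=4  [2,6,7,8]=4  [3,4,5,8]=6  [3,4,6,7]=6  [3,4,7,8]=12  [4,5,7,8]=12  [4,6,7,8]=12  [5,6,7,8]=6
  size 5 → [0,3,4,5,8]=10  [0,3,4,6,7]=10  [0,3,4,7,8]=20  [1,3,4,5,8]=10  [1,4,5,7,8]=20  [1,5,6,7,8]=10  [2,3,4,6,7]=10  [2,4,6,7,8]=20  [2,5,6,7,8]=10  [3,4,5,7,8]=30  [3,4,6,7,8]=30  [4,5,6,7,8]=30
  size 6 → [0,1,3,4,5,8]=20  [0,2,3,4,6,7]=20  [0,3,4,5,7,8]=60  [0,3,4,6,7,8]=60  [1,2,5,6,7,8]=20  [1,3,4,5,7,8]=60  [1,4,5,6,7,8]=60  [2,3,4,6,7,8]=60  [2,4,5,6,7,8]=60  [3,4,5,6,7,8]=90
  size 7 → [0,1,3,4,5,7,8]=140  [0,2,3,4,6,7,8]=140  [0,3,4,5,6,7,8]=210  [1,2,4,5,6,7,8]=140  [1,3,4,5,6,7,8]=210  [2,3,4,5,6,7,8]=210
  first=0(x) contributes 560
  first=1(c) contributes 560
  first=2(z) contributes 560
|[w]| = 1680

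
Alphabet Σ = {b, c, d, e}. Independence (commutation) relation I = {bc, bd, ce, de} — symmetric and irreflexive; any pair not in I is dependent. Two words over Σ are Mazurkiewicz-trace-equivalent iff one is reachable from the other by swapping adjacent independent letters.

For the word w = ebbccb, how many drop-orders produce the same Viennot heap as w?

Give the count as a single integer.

0(e) covers ∅
1(b) covers 0:e
2(b) covers 1:b
3(c) covers ∅
4(c) covers 3:c
5(b) covers 2:b
floor of heap: 0:e, 3:c
completions by unplaced set U, small U first (add the entries for U minus each lowest piece of U):
  |U|=1: {4}:1  {5}:1
  |U|=2: {2,5}:1  {3,4}:1  {4,5}:2
  |U|=3: {1,2,5}:1  {2,4,5}:3  {3,4,5}:3
  |U|=4: {0,1,2,5}:1  {1,2,4,5}:4  {2,3,4,5}:6
  start at 0(e): 10
  start at 3(c): 5
sum over floor = 15

15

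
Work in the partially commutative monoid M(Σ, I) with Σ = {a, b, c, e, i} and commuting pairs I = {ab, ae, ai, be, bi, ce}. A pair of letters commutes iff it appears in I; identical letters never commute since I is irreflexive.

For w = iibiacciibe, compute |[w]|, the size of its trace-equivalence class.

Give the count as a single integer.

#0=i has no predecessor
#1=i depends on [0:i]
#2=b has no predecessor
#3=i depends on [1:i]
#4=a has no predecessor
#5=c depends on [2:b, 3:i, 4:a]
#6=c depends on [5:c]
#7=i depends on [6:c]
#8=i depends on [7:i]
#9=b depends on [6:c]
#10=e depends on [8:i]
sources: [0:i, 2:b, 4:a]
N(rest) = Σ N(rest − s) over sources s of rest; N(one piece) = 1:
  size 1 → [9]=1  [10]=1
  size 2 → [8,10]=1  [9,10]=2
  size 3 → [7,8,10]=1  [8,9,10]=3
  size 4 → [7,8,9,10]=4
  size 5 → [6,7,8,9,10]=4
  size 6 → [5,6,7,8,9,10]=4
  size 7 → [2,5,6,7,8,9,10]=4  [3,5,6,7,8,9,10]=4  [4,5,6,7,8,9,10]=4
  size 8 → [1,3,5,6,7,8,9,10]=4  [2,3,5,6,7,8,9,10]=8  [2,4,5,6,7,8,9,10]=8  [3,4,5,6,7,8,9,10]=8
  size 9 → [0,1,3,5,6,7,8,9,10]=4  [1,2,3,5,6,7,8,9,10]=12  [1,3,4,5,6,7,8,9,10]=12  [2,3,4,5,6,7,8,9,10]=24
  first=0(i) contributes 48
  first=2(b) contributes 16
  first=4(a) contributes 16
|[w]| = 80

80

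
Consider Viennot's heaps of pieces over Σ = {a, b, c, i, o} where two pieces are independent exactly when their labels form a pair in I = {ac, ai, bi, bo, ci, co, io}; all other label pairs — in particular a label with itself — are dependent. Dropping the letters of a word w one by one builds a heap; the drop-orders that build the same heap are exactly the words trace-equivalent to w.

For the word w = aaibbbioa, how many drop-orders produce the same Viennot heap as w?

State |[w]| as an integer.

144

0(a) covers ∅
1(a) covers 0:a
2(i) covers ∅
3(b) covers 1:a
4(b) covers 3:b
5(b) covers 4:b
6(i) covers 2:i
7(o) covers 1:a
8(a) covers 5:b, 7:o
floor of heap: 0:a, 2:i
completions by unplaced set U, small U first (add the entries for U minus each lowest piece of U):
  |U|=1: {6}:1  {8}:1
  |U|=2: {2,6}:1  {5,8}:1  {6,8}:2  {7,8}:1
  |U|=3: {2,6,8}:3  {4,5,8}:1  {5,6,8}:3  {5,7,8}:2  {6,7,8}:3
  |U|=4: {2,5,6,8}:6  {2,6,7,8}:6  {3,4,5,8}:1  {4,5,6,8}:4  {4,5,7,8}:3  {5,6,7,8}:8
  |U|=5: {2,4,5,6,8}:10  {2,5,6,7,8}:20  {3,4,5,6,8}:5  {3,4,5,7,8}:4  {4,5,6,7,8}:15
  |U|=6: {1,3,4,5,7,8}:4  {2,3,4,5,6,8}:15  {2,4,5,6,7,8}:45  {3,4,5,6,7,8}:24
  |U|=7: {0,1,3,4,5,7,8}:4  {1,3,4,5,6,7,8}:28  {2,3,4,5,6,7,8}:84
  start at 0(a): 112
  start at 2(i): 32
sum over floor = 144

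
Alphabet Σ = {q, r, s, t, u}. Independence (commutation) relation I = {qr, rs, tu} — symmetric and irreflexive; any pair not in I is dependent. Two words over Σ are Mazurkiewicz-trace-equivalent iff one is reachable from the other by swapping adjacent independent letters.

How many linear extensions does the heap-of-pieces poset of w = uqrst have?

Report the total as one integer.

piece 0:u — minimal
piece 1:q rests on {0:u}
piece 2:r rests on {0:u}
piece 3:s rests on {1:q}
piece 4:t rests on {2:r, 3:s}
minimal pieces: {0:u}
ways to finish when only these pieces remain (= sum over removing one remaining piece with nothing left below it):
  1 left: {4}→1
  2 left: {2,4}→1  {3,4}→1
  3 left: {1,3,4}→1  {2,3,4}→2
  placing 0:u first → 3 extensions

3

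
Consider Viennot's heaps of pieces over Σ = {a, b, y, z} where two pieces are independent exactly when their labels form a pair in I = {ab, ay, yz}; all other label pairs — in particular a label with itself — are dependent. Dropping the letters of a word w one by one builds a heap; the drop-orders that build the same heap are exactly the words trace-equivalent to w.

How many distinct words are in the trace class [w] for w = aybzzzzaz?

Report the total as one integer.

0(a) covers ∅
1(y) covers ∅
2(b) covers 1:y
3(z) covers 0:a, 2:b
4(z) covers 3:z
5(z) covers 4:z
6(z) covers 5:z
7(a) covers 6:z
8(z) covers 7:a
floor of heap: 0:a, 1:y
completions by unplaced set U, small U first (add the entries for U minus each lowest piece of U):
  |U|=1: {8}:1
  |U|=2: {7,8}:1
  |U|=3: {6,7,8}:1
  |U|=4: {5,6,7,8}:1
  |U|=5: {4,5,6,7,8}:1
  |U|=6: {3,4,5,6,7,8}:1
  |U|=7: {0,3,4,5,6,7,8}:1  {2,3,4,5,6,7,8}:1
  start at 0(a): 1
  start at 1(y): 2
sum over floor = 3

3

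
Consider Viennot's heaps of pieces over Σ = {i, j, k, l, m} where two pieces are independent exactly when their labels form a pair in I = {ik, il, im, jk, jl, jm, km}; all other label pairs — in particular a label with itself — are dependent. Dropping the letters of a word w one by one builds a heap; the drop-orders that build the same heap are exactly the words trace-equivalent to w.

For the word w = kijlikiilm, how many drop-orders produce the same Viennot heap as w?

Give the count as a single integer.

252

0(k) covers ∅
1(i) covers ∅
2(j) covers 1:i
3(l) covers 0:k
4(i) covers 2:j
5(k) covers 3:l
6(i) covers 4:i
7(i) covers 6:i
8(l) covers 5:k
9(m) covers 8:l
floor of heap: 0:k, 1:i
completions by unplaced set U, small U first (add the entries for U minus each lowest piece of U):
  |U|=1: {7}:1  {9}:1
  |U|=2: {6,7}:1  {7,9}:2  {8,9}:1
  |U|=3: {4,6,7}:1  {5,8,9}:1  {6,7,9}:3  {7,8,9}:3
  |U|=4: {2,4,6,7}:1  {3,5,8,9}:1  {4,6,7,9}:4  {5,7,8,9}:4  {6,7,8,9}:6
  |U|=5: {0,3,5,8,9}:1  {1,2,4,6,7}:1  {2,4,6,7,9}:5  {3,5,7,8,9}:5  {4,6,7,8,9}:10  {5,6,7,8,9}:10
  |U|=6: {0,3,5,7,8,9}:6  {1,2,4,6,7,9}:6  {2,4,6,7,8,9}:15  {3,5,6,7,8,9}:15  {4,5,6,7,8,9}:20
  |U|=7: {0,3,5,6,7,8,9}:21  {1,2,4,6,7,8,9}:21  {2,4,5,6,7,8,9}:35  {3,4,5,6,7,8,9}:35
  |U|=8: {0,3,4,5,6,7,8,9}:56  {1,2,4,5,6,7,8,9}:56  {2,3,4,5,6,7,8,9}:70
  start at 0(k): 126
  start at 1(i): 126
sum over floor = 252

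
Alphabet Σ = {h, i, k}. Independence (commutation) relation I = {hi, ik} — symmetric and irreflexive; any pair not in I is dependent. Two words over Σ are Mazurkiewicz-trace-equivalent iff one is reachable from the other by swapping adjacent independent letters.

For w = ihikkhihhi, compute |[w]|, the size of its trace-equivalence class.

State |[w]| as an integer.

drop 0:i onto floor
drop 1:h onto floor
drop 2:i onto {0:i}
drop 3:k onto {1:h}
drop 4:k onto {3:k}
drop 5:h onto {4:k}
drop 6:i onto {2:i}
drop 7:h onto {5:h}
drop 8:h onto {7:h}
drop 9:i onto {6:i}
ground layer = {0:i, 1:h}
drop-orders for the pieces not yet dropped (sum over which currently-grounded one goes next):
  1 to go: {8} 1  {9} 1
  2 to go: {6,9} 1  {7,8} 1  {8,9} 2
  3 to go: {2,6,9} 1  {5,7,8} 1  {6,8,9} 3  {7,8,9} 3
  4 to go: {0,2,6,9} 1  {2,6,8,9} 4  {4,5,7,8} 1  {5,7,8,9} 4  {6,7,8,9} 6
  5 to go: {0,2,6,8,9} 5  {2,6,7,8,9} 10  {3,4,5,7,8} 1  {4,5,7,8,9} 5  {5,6,7,8,9} 10
  6 to go: {0,2,6,7,8,9} 15  {1,3,4,5,7,8} 1  {2,5,6,7,8,9} 20  {3,4,5,7,8,9} 6  {4,5,6,7,8,9} 15
  7 to go: {0,2,5,6,7,8,9} 35  {1,3,4,5,7,8,9} 7  {2,4,5,6,7,8,9} 35  {3,4,5,6,7,8,9} 21
  8 to go: {0,2,4,5,6,7,8,9} 70  {1,3,4,5,6,7,8,9} 28  {2,3,4,5,6,7,8,9} 56
  if 0:i drops first: 84 orders
  if 1:h drops first: 126 orders
heap linearizations: 210

210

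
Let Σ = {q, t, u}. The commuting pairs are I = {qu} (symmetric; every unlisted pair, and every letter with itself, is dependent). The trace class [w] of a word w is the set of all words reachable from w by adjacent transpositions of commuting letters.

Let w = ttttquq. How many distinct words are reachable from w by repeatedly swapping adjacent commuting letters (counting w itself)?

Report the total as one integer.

piece 0:t — minimal
piece 1:t rests on {0:t}
piece 2:t rests on {1:t}
piece 3:t rests on {2:t}
piece 4:q rests on {3:t}
piece 5:u rests on {3:t}
piece 6:q rests on {4:q}
minimal pieces: {0:t}
ways to finish when only these pieces remain (= sum over removing one remaining piece with nothing left below it):
  1 left: {5}→1  {6}→1
  2 left: {4,6}→1  {5,6}→2
  3 left: {4,5,6}→3
  4 left: {3,4,5,6}→3
  5 left: {2,3,4,5,6}→3
  placing 0:t first → 3 extensions

3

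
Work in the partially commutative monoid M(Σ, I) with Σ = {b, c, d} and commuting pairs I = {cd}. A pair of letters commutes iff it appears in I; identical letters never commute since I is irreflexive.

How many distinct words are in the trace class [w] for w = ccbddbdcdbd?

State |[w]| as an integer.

#0=c has no predecessor
#1=c depends on [0:c]
#2=b depends on [1:c]
#3=d depends on [2:b]
#4=d depends on [3:d]
#5=b depends on [4:d]
#6=d depends on [5:b]
#7=c depends on [5:b]
#8=d depends on [6:d]
#9=b depends on [7:c, 8:d]
#10=d depends on [9:b]
sources: [0:c]
N(rest) = Σ N(rest − s) over sources s of rest; N(one piece) = 1:
  size 1 → [10]=1
  size 2 → [9,10]=1
  size 3 → [7,9,10]=1  [8,9,10]=1
  size 4 → [6,8,9,10]=1  [7,8,9,10]=2
  size 5 → [6,7,8,9,10]=3
  size 6 → [5,6,7,8,9,10]=3
  size 7 → [4,5,6,7,8,9,10]=3
  size 8 → [3,4,5,6,7,8,9,10]=3
  size 9 → [2,3,4,5,6,7,8,9,10]=3
  first=0(c) contributes 3

3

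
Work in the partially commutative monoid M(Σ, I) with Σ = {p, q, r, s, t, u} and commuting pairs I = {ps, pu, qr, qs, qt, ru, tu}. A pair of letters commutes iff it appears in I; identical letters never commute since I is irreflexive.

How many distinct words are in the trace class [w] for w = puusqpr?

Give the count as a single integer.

10

drop 0:p onto floor
drop 1:u onto floor
drop 2:u onto {1:u}
drop 3:s onto {2:u}
drop 4:q onto {0:p, 2:u}
drop 5:p onto {4:q}
drop 6:r onto {3:s, 5:p}
ground layer = {0:p, 1:u}
drop-orders for the pieces not yet dropped (sum over which currently-grounded one goes next):
  1 to go: {6} 1
  2 to go: {3,6} 1  {5,6} 1
  3 to go: {3,5,6} 2  {4,5,6} 1
  4 to go: {0,4,5,6} 1  {3,4,5,6} 3
  5 to go: {0,3,4,5,6} 4  {2,3,4,5,6} 3
  if 0:p drops first: 3 orders
  if 1:u drops first: 7 orders
heap linearizations: 10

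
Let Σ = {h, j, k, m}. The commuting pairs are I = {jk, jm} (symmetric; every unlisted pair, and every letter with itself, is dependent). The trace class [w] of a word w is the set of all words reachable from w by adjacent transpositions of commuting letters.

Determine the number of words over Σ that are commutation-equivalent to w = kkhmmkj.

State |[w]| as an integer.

4

0(k) covers ∅
1(k) covers 0:k
2(h) covers 1:k
3(m) covers 2:h
4(m) covers 3:m
5(k) covers 4:m
6(j) covers 2:h
floor of heap: 0:k
completions by unplaced set U, small U first (add the entries for U minus each lowest piece of U):
  |U|=1: {5}:1  {6}:1
  |U|=2: {4,5}:1  {5,6}:2
  |U|=3: {3,4,5}:1  {4,5,6}:3
  |U|=4: {3,4,5,6}:4
  |U|=5: {2,3,4,5,6}:4
  start at 0(k): 4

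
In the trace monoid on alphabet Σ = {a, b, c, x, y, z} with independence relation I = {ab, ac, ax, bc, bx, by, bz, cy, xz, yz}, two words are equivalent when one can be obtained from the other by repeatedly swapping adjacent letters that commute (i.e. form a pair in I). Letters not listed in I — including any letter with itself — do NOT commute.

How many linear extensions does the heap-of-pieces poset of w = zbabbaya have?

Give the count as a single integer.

56

drop 0:z onto floor
drop 1:b onto floor
drop 2:a onto {0:z}
drop 3:b onto {1:b}
drop 4:b onto {3:b}
drop 5:a onto {2:a}
drop 6:y onto {5:a}
drop 7:a onto {6:y}
ground layer = {0:z, 1:b}
drop-orders for the pieces not yet dropped (sum over which currently-grounded one goes next):
  1 to go: {4} 1  {7} 1
  2 to go: {3,4} 1  {4,7} 2  {6,7} 1
  3 to go: {1,3,4} 1  {3,4,7} 3  {4,6,7} 3  {5,6,7} 1
  4 to go: {1,3,4,7} 4  {2,5,6,7} 1  {3,4,6,7} 6  {4,5,6,7} 4
  5 to go: {0,2,5,6,7} 1  {1,3,4,6,7} 10  {2,4,5,6,7} 5  {3,4,5,6,7} 10
  6 to go: {0,2,4,5,6,7} 6  {1,3,4,5,6,7} 20  {2,3,4,5,6,7} 15
  if 0:z drops first: 35 orders
  if 1:b drops first: 21 orders
heap linearizations: 56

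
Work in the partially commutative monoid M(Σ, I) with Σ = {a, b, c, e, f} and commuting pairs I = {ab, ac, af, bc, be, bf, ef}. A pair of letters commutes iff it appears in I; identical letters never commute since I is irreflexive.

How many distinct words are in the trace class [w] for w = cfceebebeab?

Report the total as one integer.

drop 0:c onto floor
drop 1:f onto {0:c}
drop 2:c onto {1:f}
drop 3:e onto {2:c}
drop 4:e onto {3:e}
drop 5:b onto floor
drop 6:e onto {4:e}
drop 7:b onto {5:b}
drop 8:e onto {6:e}
drop 9:a onto {8:e}
drop 10:b onto {7:b}
ground layer = {0:c, 5:b}
drop-orders for the pieces not yet dropped (sum over which currently-grounded one goes next):
  1 to go: {9} 1  {10} 1
  2 to go: {7,10} 1  {8,9} 1  {9,10} 2
  3 to go: {5,7,10} 1  {6,8,9} 1  {7,9,10} 3  {8,9,10} 3
  4 to go: {4,6,8,9} 1  {5,7,9,10} 4  {6,8,9,10} 4  {7,8,9,10} 6
  5 to go: {3,4,6,8,9} 1  {4,6,8,9,10} 5  {5,7,8,9,10} 10  {6,7,8,9,10} 10
  6 to go: {2,3,4,6,8,9} 1  {3,4,6,8,9,10} 6  {4,6,7,8,9,10} 15  {5,6,7,8,9,10} 20
  7 to go: {1,2,3,4,6,8,9} 1  {2,3,4,6,8,9,10} 7  {3,4,6,7,8,9,10} 21  {4,5,6,7,8,9,10} 35
  8 to go: {0,1,2,3,4,6,8,9} 1  {1,2,3,4,6,8,9,10} 8  {2,3,4,6,7,8,9,10} 28  {3,4,5,6,7,8,9,10} 56
  9 to go: {0,1,2,3,4,6,8,9,10} 9  {1,2,3,4,6,7,8,9,10} 36  {2,3,4,5,6,7,8,9,10} 84
  if 0:c drops first: 120 orders
  if 5:b drops first: 45 orders
heap linearizations: 165

165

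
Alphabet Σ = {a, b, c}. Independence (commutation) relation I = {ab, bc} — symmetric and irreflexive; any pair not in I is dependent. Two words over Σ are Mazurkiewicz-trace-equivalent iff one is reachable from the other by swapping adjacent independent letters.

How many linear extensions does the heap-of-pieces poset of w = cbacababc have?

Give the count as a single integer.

0(c) covers ∅
1(b) covers ∅
2(a) covers 0:c
3(c) covers 2:a
4(a) covers 3:c
5(b) covers 1:b
6(a) covers 4:a
7(b) covers 5:b
8(c) covers 6:a
floor of heap: 0:c, 1:b
completions by unplaced set U, small U first (add the entries for U minus each lowest piece of U):
  |U|=1: {7}:1  {8}:1
  |U|=2: {5,7}:1  {6,8}:1  {7,8}:2
  |U|=3: {1,5,7}:1  {4,6,8}:1  {5,7,8}:3  {6,7,8}:3
  |U|=4: {1,5,7,8}:4  {3,4,6,8}:1  {4,6,7,8}:4  {5,6,7,8}:6
  |U|=5: {1,5,6,7,8}:10  {2,3,4,6,8}:1  {3,4,6,7,8}:5  {4,5,6,7,8}:10
  |U|=6: {0,2,3,4,6,8}:1  {1,4,5,6,7,8}:20  {2,3,4,6,7,8}:6  {3,4,5,6,7,8}:15
  |U|=7: {0,2,3,4,6,7,8}:7  {1,3,4,5,6,7,8}:35  {2,3,4,5,6,7,8}:21
  start at 0(c): 56
  start at 1(b): 28
sum over floor = 84

84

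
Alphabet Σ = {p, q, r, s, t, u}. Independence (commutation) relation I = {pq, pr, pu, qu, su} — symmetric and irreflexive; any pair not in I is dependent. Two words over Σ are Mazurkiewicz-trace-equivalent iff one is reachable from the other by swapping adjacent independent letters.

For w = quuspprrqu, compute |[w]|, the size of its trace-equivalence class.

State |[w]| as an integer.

#0=q has no predecessor
#1=u has no predecessor
#2=u depends on [1:u]
#3=s depends on [0:q]
#4=p depends on [3:s]
#5=p depends on [4:p]
#6=r depends on [2:u, 3:s]
#7=r depends on [6:r]
#8=q depends on [7:r]
#9=u depends on [7:r]
sources: [0:q, 1:u]
N(rest) = Σ N(rest − s) over sources s of rest; N(one piece) = 1:
  size 1 → [5]=1  [8]=1  [9]=1
  size 2 → [4,5]=1  [5,8]=2  [5,9]=2  [8,9]=2
  size 3 → [4,5,8]=3  [4,5,9]=3  [5,8,9]=6  [7,8,9]=2
  size 4 → [4,5,8,9]=12  [5,7,8,9]=8  [6,7,8,9]=2
  size 5 → [2,6,7,8,9]=2  [4,5,7,8,9]=20  [5,6,7,8,9]=10
  size 6 → [1,2,6,7,8,9]=2  [2,5,6,7,8,9]=12  [4,5,6,7,8,9]=30
  size 7 → [1,2,5,6,7,8,9]=14  [2,4,5,6,7,8,9]=42  [3,4,5,6,7,8,9]=30
  size 8 → [0,3,4,5,6,7,8,9]=30  [1,2,4,5,6,7,8,9]=56  [2,3,4,5,6,7,8,9]=72
  first=0(q) contributes 128
  first=1(u) contributes 102
|[w]| = 230

230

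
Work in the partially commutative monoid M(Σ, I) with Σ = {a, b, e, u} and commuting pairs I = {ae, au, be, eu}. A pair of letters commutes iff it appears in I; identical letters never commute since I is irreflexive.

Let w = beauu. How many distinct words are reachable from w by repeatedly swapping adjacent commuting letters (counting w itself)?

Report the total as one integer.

15

piece 0:b — minimal
piece 1:e — minimal
piece 2:a rests on {0:b}
piece 3:u rests on {0:b}
piece 4:u rests on {3:u}
minimal pieces: {0:b, 1:e}
ways to finish when only these pieces remain (= sum over removing one remaining piece with nothing left below it):
  1 left: {1}→1  {2}→1  {4}→1
  2 left: {1,2}→2  {1,4}→2  {2,4}→2  {3,4}→1
  3 left: {1,2,4}→6  {1,3,4}→3  {2,3,4}→3
  placing 0:b first → 12 extensions
  placing 1:e first → 3 extensions
total linear extensions = 15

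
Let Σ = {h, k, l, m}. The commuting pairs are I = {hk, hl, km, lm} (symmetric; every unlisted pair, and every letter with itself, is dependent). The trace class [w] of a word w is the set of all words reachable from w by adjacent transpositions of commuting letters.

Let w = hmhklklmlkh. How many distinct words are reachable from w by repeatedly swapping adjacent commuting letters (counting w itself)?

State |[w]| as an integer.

462

piece 0:h — minimal
piece 1:m rests on {0:h}
piece 2:h rests on {1:m}
piece 3:k — minimal
piece 4:l rests on {3:k}
piece 5:k rests on {4:l}
piece 6:l rests on {5:k}
piece 7:m rests on {2:h}
piece 8:l rests on {6:l}
piece 9:k rests on {8:l}
piece 10:h rests on {7:m}
minimal pieces: {0:h, 3:k}
ways to finish when only these pieces remain (= sum over removing one remaining piece with nothing left below it):
  1 left: {9}→1  {10}→1
  2 left: {7,10}→1  {8,9}→1  {9,10}→2
  3 left: {2,7,10}→1  {6,8,9}→1  {7,9,10}→3  {8,9,10}→3
  4 left: {1,2,7,10}→1  {2,7,9,10}→4  {5,6,8,9}→1  {6,8,9,10}→4  {7,8,9,10}→6
  5 left: {0,1,2,7,10}→1  {1,2,7,9,10}→5  {2,7,8,9,10}→10  {4,5,6,8,9}→1  {5,6,8,9,10}→5  {6,7,8,9,10}→10
  6 left: {0,1,2,7,9,10}→6  {1,2,7,8,9,10}→15  {2,6,7,8,9,10}→20  {3,4,5,6,8,9}→1  {4,5,6,8,9,10}→6  {5,6,7,8,9,10}→15
  7 left: {0,1,2,7,8,9,10}→21  {1,2,6,7,8,9,10}→35  {2,5,6,7,8,9,10}→35  {3,4,5,6,8,9,10}→7  {4,5,6,7,8,9,10}→21
  8 left: {0,1,2,6,7,8,9,10}→56  {1,2,5,6,7,8,9,10}→70  {2,4,5,6,7,8,9,10}→56  {3,4,5,6,7,8,9,10}→28
  9 left: {0,1,2,5,6,7,8,9,10}→126  {1,2,4,5,6,7,8,9,10}→126  {2,3,4,5,6,7,8,9,10}→84
  placing 0:h first → 210 extensions
  placing 3:k first → 252 extensions
total linear extensions = 462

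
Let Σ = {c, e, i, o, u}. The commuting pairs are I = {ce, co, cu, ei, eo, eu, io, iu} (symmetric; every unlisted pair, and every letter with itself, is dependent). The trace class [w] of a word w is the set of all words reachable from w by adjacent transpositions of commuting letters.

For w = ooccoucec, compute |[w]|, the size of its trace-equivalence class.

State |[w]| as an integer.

drop 0:o onto floor
drop 1:o onto {0:o}
drop 2:c onto floor
drop 3:c onto {2:c}
drop 4:o onto {1:o}
drop 5:u onto {4:o}
drop 6:c onto {3:c}
drop 7:e onto floor
drop 8:c onto {6:c}
ground layer = {0:o, 2:c, 7:e}
drop-orders for the pieces not yet dropped (sum over which currently-grounded one goes next):
  1 to go: {5} 1  {7} 1  {8} 1
  2 to go: {4,5} 1  {5,7} 2  {5,8} 2  {6,8} 1  {7,8} 2
  3 to go: {1,4,5} 1  {3,6,8} 1  {4,5,7} 3  {4,5,8} 3  {5,6,8} 3  {5,7,8} 6  {6,7,8} 3
  4 to go: {0,1,4,5} 1  {1,4,5,7} 4  {1,4,5,8} 4  {2,3,6,8} 1  {3,5,6,8} 4  {3,6,7,8} 4  {4,5,6,8} 6  {4,5,7,8} 12  {5,6,7,8} 12
  5 to go: {0,1,4,5,7} 5  {0,1,4,5,8} 5  {1,4,5,6,8} 10  {1,4,5,7,8} 20  {2,3,5,6,8} 5  {2,3,6,7,8} 5  {3,4,5,6,8} 10  {3,5,6,7,8} 20  {4,5,6,7,8} 30
  6 to go: {0,1,4,5,6,8} 15  {0,1,4,5,7,8} 30  {1,3,4,5,6,8} 20  {1,4,5,6,7,8} 60  {2,3,4,5,6,8} 15  {2,3,5,6,7,8} 30  {3,4,5,6,7,8} 60
  7 to go: {0,1,3,4,5,6,8} 35  {0,1,4,5,6,7,8} 105  {1,2,3,4,5,6,8} 35  {1,3,4,5,6,7,8} 140  {2,3,4,5,6,7,8} 105
  if 0:o drops first: 280 orders
  if 2:c drops first: 280 orders
  if 7:e drops first: 70 orders
heap linearizations: 630

630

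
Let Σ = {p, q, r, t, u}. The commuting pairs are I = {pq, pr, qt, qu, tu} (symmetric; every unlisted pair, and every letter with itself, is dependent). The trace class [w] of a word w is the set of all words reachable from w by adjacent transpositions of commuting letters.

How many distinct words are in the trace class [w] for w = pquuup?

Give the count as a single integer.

6

#0=p has no predecessor
#1=q has no predecessor
#2=u depends on [0:p]
#3=u depends on [2:u]
#4=u depends on [3:u]
#5=p depends on [4:u]
sources: [0:p, 1:q]
N(rest) = Σ N(rest − s) over sources s of rest; N(one piece) = 1:
  size 1 → [1]=1  [5]=1
  size 2 → [1,5]=2  [4,5]=1
  size 3 → [1,4,5]=3  [3,4,5]=1
  size 4 → [1,3,4,5]=4  [2,3,4,5]=1
  first=0(p) contributes 5
  first=1(q) contributes 1
|[w]| = 6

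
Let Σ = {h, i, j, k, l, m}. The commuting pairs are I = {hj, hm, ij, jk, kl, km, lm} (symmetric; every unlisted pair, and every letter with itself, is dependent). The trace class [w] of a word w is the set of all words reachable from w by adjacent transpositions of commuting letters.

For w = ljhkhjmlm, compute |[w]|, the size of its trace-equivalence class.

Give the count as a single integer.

65

#0=l has no predecessor
#1=j depends on [0:l]
#2=h depends on [0:l]
#3=k depends on [2:h]
#4=h depends on [3:k]
#5=j depends on [1:j]
#6=m depends on [5:j]
#7=l depends on [4:h, 5:j]
#8=m depends on [6:m]
sources: [0:l]
N(rest) = Σ N(rest − s) over sources s of rest; N(one piece) = 1:
  size 1 → [7]=1  [8]=1
  size 2 → [4,7]=1  [6,8]=1  [7,8]=2
  size 3 → [3,4,7]=1  [4,7,8]=3  [6,7,8]=3
  size 4 → [2,3,4,7]=1  [3,4,7,8]=4  [4,6,7,8]=6  [5,6,7,8]=3
  size 5 → [1,5,6,7,8]=3  [2,3,4,7,8]=5  [3,4,6,7,8]=10  [4,5,6,7,8]=9
  size 6 → [1,4,5,6,7,8]=12  [2,3,4,6,7,8]=15  [3,4,5,6,7,8]=19
  size 7 → [1,3,4,5,6,7,8]=31  [2,3,4,5,6,7,8]=34
  first=0(l) contributes 65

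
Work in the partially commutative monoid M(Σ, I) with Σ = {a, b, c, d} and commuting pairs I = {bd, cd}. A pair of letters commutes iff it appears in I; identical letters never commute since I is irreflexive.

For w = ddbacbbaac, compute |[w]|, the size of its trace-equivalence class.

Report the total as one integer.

piece 0:d — minimal
piece 1:d rests on {0:d}
piece 2:b — minimal
piece 3:a rests on {1:d, 2:b}
piece 4:c rests on {3:a}
piece 5:b rests on {4:c}
piece 6:b rests on {5:b}
piece 7:a rests on {6:b}
piece 8:a rests on {7:a}
piece 9:c rests on {8:a}
minimal pieces: {0:d, 2:b}
ways to finish when only these pieces remain (= sum over removing one remaining piece with nothing left below it):
  1 left: {9}→1
  2 left: {8,9}→1
  3 left: {7,8,9}→1
  4 left: {6,7,8,9}→1
  5 left: {5,6,7,8,9}→1
  6 left: {4,5,6,7,8,9}→1
  7 left: {3,4,5,6,7,8,9}→1
  8 left: {1,3,4,5,6,7,8,9}→1  {2,3,4,5,6,7,8,9}→1
  placing 0:d first → 2 extensions
  placing 2:b first → 1 extensions
total linear extensions = 3

3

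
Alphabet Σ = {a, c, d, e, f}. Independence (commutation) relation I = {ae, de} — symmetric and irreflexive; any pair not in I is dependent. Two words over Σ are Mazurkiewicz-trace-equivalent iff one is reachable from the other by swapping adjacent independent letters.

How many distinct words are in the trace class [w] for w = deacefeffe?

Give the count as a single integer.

drop 0:d onto floor
drop 1:e onto floor
drop 2:a onto {0:d}
drop 3:c onto {1:e, 2:a}
drop 4:e onto {3:c}
drop 5:f onto {4:e}
drop 6:e onto {5:f}
drop 7:f onto {6:e}
drop 8:f onto {7:f}
drop 9:e onto {8:f}
ground layer = {0:d, 1:e}
drop-orders for the pieces not yet dropped (sum over which currently-grounded one goes next):
  1 to go: {9} 1
  2 to go: {8,9} 1
  3 to go: {7,8,9} 1
  4 to go: {6,7,8,9} 1
  5 to go: {5,6,7,8,9} 1
  6 to go: {4,5,6,7,8,9} 1
  7 to go: {3,4,5,6,7,8,9} 1
  8 to go: {1,3,4,5,6,7,8,9} 1  {2,3,4,5,6,7,8,9} 1
  if 0:d drops first: 2 orders
  if 1:e drops first: 1 orders
heap linearizations: 3

3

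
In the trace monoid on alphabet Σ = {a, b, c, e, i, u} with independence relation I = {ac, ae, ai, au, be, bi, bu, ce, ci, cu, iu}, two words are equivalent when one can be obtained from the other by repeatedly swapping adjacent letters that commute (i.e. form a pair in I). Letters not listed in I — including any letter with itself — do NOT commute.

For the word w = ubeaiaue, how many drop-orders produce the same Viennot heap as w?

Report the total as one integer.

#0=u has no predecessor
#1=b has no predecessor
#2=e depends on [0:u]
#3=a depends on [1:b]
#4=i depends on [2:e]
#5=a depends on [3:a]
#6=u depends on [2:e]
#7=e depends on [4:i, 6:u]
sources: [0:u, 1:b]
N(rest) = Σ N(rest − s) over sources s of rest; N(one piece) = 1:
  size 1 → [5]=1  [7]=1
  size 2 → [3,5]=1  [4,7]=1  [5,7]=2  [6,7]=1
  size 3 → [1,3,5]=1  [3,5,7]=3  [4,5,7]=3  [4,6,7]=2  [5,6,7]=3
  size 4 → [1,3,5,7]=4  [2,4,6,7]=2  [3,4,5,7]=6  [3,5,6,7]=6  [4,5,6,7]=8
  size 5 → [0,2,4,6,7]=2  [1,3,4,5,7]=10  [1,3,5,6,7]=10  [2,4,5,6,7]=10  [3,4,5,6,7]=20
  size 6 → [0,2,4,5,6,7]=12  [1,3,4,5,6,7]=40  [2,3,4,5,6,7]=30
  first=0(u) contributes 70
  first=1(b) contributes 42
|[w]| = 112

112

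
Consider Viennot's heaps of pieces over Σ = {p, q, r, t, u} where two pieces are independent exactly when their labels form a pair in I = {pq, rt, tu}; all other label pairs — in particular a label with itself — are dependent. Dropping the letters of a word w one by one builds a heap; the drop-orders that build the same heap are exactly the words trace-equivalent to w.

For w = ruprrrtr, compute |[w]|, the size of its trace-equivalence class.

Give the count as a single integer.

drop 0:r onto floor
drop 1:u onto {0:r}
drop 2:p onto {1:u}
drop 3:r onto {2:p}
drop 4:r onto {3:r}
drop 5:r onto {4:r}
drop 6:t onto {2:p}
drop 7:r onto {5:r}
ground layer = {0:r}
drop-orders for the pieces not yet dropped (sum over which currently-grounded one goes next):
  1 to go: {6} 1  {7} 1
  2 to go: {5,7} 1  {6,7} 2
  3 to go: {4,5,7} 1  {5,6,7} 3
  4 to go: {3,4,5,7} 1  {4,5,6,7} 4
  5 to go: {3,4,5,6,7} 5
  6 to go: {2,3,4,5,6,7} 5
  if 0:r drops first: 5 orders

5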